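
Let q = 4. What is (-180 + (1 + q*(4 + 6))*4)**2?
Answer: 256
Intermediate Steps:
(-180 + (1 + q*(4 + 6))*4)**2 = (-180 + (1 + 4*(4 + 6))*4)**2 = (-180 + (1 + 4*10)*4)**2 = (-180 + (1 + 40)*4)**2 = (-180 + 41*4)**2 = (-180 + 164)**2 = (-16)**2 = 256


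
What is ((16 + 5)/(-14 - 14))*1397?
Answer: -4191/4 ≈ -1047.8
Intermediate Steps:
((16 + 5)/(-14 - 14))*1397 = (21/(-28))*1397 = (21*(-1/28))*1397 = -¾*1397 = -4191/4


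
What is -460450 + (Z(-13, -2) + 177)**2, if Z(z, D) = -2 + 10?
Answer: -426225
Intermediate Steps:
Z(z, D) = 8
-460450 + (Z(-13, -2) + 177)**2 = -460450 + (8 + 177)**2 = -460450 + 185**2 = -460450 + 34225 = -426225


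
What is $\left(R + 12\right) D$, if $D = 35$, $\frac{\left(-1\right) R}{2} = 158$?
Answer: $-10640$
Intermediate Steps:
$R = -316$ ($R = \left(-2\right) 158 = -316$)
$\left(R + 12\right) D = \left(-316 + 12\right) 35 = \left(-304\right) 35 = -10640$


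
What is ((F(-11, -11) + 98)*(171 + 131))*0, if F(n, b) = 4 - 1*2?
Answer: 0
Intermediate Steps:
F(n, b) = 2 (F(n, b) = 4 - 2 = 2)
((F(-11, -11) + 98)*(171 + 131))*0 = ((2 + 98)*(171 + 131))*0 = (100*302)*0 = 30200*0 = 0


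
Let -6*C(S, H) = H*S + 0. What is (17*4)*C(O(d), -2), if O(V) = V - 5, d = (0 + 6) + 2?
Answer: 68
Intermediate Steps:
d = 8 (d = 6 + 2 = 8)
O(V) = -5 + V
C(S, H) = -H*S/6 (C(S, H) = -(H*S + 0)/6 = -H*S/6)
(17*4)*C(O(d), -2) = (17*4)*(-1/6*(-2)*(-5 + 8)) = 68*(-1/6*(-2)*3) = 68*1 = 68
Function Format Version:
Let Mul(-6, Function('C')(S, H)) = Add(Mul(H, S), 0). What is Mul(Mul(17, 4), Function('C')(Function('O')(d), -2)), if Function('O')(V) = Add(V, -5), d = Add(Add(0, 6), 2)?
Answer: 68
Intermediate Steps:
d = 8 (d = Add(6, 2) = 8)
Function('O')(V) = Add(-5, V)
Function('C')(S, H) = Mul(Rational(-1, 6), H, S) (Function('C')(S, H) = Mul(Rational(-1, 6), Add(Mul(H, S), 0)) = Mul(Rational(-1, 6), Mul(H, S)) = Mul(Rational(-1, 6), H, S))
Mul(Mul(17, 4), Function('C')(Function('O')(d), -2)) = Mul(Mul(17, 4), Mul(Rational(-1, 6), -2, Add(-5, 8))) = Mul(68, Mul(Rational(-1, 6), -2, 3)) = Mul(68, 1) = 68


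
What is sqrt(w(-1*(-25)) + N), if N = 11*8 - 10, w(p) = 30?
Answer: 6*sqrt(3) ≈ 10.392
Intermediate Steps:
N = 78 (N = 88 - 10 = 78)
sqrt(w(-1*(-25)) + N) = sqrt(30 + 78) = sqrt(108) = 6*sqrt(3)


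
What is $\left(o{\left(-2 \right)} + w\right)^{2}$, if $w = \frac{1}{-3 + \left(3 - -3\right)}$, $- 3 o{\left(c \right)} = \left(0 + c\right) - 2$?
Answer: $\frac{25}{9} \approx 2.7778$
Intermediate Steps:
$o{\left(c \right)} = \frac{2}{3} - \frac{c}{3}$ ($o{\left(c \right)} = - \frac{\left(0 + c\right) - 2}{3} = - \frac{c - 2}{3} = - \frac{-2 + c}{3} = \frac{2}{3} - \frac{c}{3}$)
$w = \frac{1}{3}$ ($w = \frac{1}{-3 + \left(3 + 3\right)} = \frac{1}{-3 + 6} = \frac{1}{3} \approx 0.33333$)
$\left(o{\left(-2 \right)} + w\right)^{2} = \left(\left(\frac{2}{3} - - \frac{2}{3}\right) + \frac{1}{3}\right)^{2} = \left(\left(\frac{2}{3} + \frac{2}{3}\right) + \frac{1}{3}\right)^{2} = \left(\frac{4}{3} + \frac{1}{3}\right)^{2} = \left(\frac{5}{3}\right)^{2} = \frac{25}{9}$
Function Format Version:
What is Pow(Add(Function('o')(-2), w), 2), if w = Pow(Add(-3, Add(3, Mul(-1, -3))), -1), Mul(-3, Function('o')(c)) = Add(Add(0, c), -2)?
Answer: Rational(25, 9) ≈ 2.7778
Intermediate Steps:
Function('o')(c) = Add(Rational(2, 3), Mul(Rational(-1, 3), c)) (Function('o')(c) = Mul(Rational(-1, 3), Add(Add(0, c), -2)) = Mul(Rational(-1, 3), Add(c, -2)) = Mul(Rational(-1, 3), Add(-2, c)) = Add(Rational(2, 3), Mul(Rational(-1, 3), c)))
w = Rational(1, 3) (w = Pow(Add(-3, Add(3, 3)), -1) = Pow(Add(-3, 6), -1) = Pow(3, -1) = Rational(1, 3) ≈ 0.33333)
Pow(Add(Function('o')(-2), w), 2) = Pow(Add(Add(Rational(2, 3), Mul(Rational(-1, 3), -2)), Rational(1, 3)), 2) = Pow(Add(Add(Rational(2, 3), Rational(2, 3)), Rational(1, 3)), 2) = Pow(Add(Rational(4, 3), Rational(1, 3)), 2) = Pow(Rational(5, 3), 2) = Rational(25, 9)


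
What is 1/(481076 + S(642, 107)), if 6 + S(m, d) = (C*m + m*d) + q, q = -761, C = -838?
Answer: 1/11007 ≈ 9.0851e-5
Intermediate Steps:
S(m, d) = -767 - 838*m + d*m (S(m, d) = -6 + ((-838*m + m*d) - 761) = -6 + ((-838*m + d*m) - 761) = -6 + (-761 - 838*m + d*m) = -767 - 838*m + d*m)
1/(481076 + S(642, 107)) = 1/(481076 + (-767 - 838*642 + 107*642)) = 1/(481076 + (-767 - 537996 + 68694)) = 1/(481076 - 470069) = 1/11007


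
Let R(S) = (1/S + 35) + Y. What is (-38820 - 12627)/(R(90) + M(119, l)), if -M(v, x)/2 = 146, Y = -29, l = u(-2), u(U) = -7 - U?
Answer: 4630230/25739 ≈ 179.89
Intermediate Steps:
l = -5 (l = -7 - 1*(-2) = -7 + 2 = -5)
M(v, x) = -292 (M(v, x) = -2*146 = -292)
R(S) = 6 + 1/S (R(S) = (1/S + 35) - 29 = (35 + 1/S) - 29 = 6 + 1/S)
(-38820 - 12627)/(R(90) + M(119, l)) = (-38820 - 12627)/((6 + 1/90) - 292) = -51447/((6 + 1/90) - 292) = -51447/(541/90 - 292) = -51447/(-25739/90) = -51447*(-90/25739) = 4630230/25739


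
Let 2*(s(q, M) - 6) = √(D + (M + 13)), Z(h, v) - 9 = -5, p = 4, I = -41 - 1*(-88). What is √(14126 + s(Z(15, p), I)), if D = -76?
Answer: √(14132 + 2*I) ≈ 118.88 + 0.0084*I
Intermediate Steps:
I = 47 (I = -41 + 88 = 47)
Z(h, v) = 4 (Z(h, v) = 9 - 5 = 4)
s(q, M) = 6 + √(-63 + M)/2 (s(q, M) = 6 + √(-76 + (M + 13))/2 = 6 + √(-76 + (13 + M))/2 = 6 + √(-63 + M)/2)
√(14126 + s(Z(15, p), I)) = √(14126 + (6 + √(-63 + 47)/2)) = √(14126 + (6 + √(-16)/2)) = √(14126 + (6 + (4*I)/2)) = √(14126 + (6 + 2*I)) = √(14132 + 2*I)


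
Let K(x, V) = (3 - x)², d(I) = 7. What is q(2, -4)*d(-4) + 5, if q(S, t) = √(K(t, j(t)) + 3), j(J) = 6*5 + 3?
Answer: 5 + 14*√13 ≈ 55.478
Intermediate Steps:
j(J) = 33 (j(J) = 30 + 3 = 33)
q(S, t) = √(3 + (-3 + t)²) (q(S, t) = √((-3 + t)² + 3) = √(3 + (-3 + t)²))
q(2, -4)*d(-4) + 5 = √(3 + (-3 - 4)²)*7 + 5 = √(3 + (-7)²)*7 + 5 = √(3 + 49)*7 + 5 = √52*7 + 5 = (2*√13)*7 + 5 = 14*√13 + 5 = 5 + 14*√13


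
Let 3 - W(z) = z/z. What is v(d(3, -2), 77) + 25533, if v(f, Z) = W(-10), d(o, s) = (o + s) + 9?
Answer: 25535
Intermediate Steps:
d(o, s) = 9 + o + s
W(z) = 2 (W(z) = 3 - z/z = 3 - 1*1 = 3 - 1 = 2)
v(f, Z) = 2
v(d(3, -2), 77) + 25533 = 2 + 25533 = 25535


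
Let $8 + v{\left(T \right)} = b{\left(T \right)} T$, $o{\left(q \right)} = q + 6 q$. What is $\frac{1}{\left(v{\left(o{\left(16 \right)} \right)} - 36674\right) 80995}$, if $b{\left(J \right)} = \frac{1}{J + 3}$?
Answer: $- \frac{23}{68332533282} \approx -3.3659 \cdot 10^{-10}$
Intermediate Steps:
$b{\left(J \right)} = \frac{1}{3 + J}$
$o{\left(q \right)} = 7 q$
$v{\left(T \right)} = -8 + \frac{T}{3 + T}$
$\frac{1}{\left(v{\left(o{\left(16 \right)} \right)} - 36674\right) 80995} = \frac{1}{\left(\frac{-24 - 7 \cdot 7 \cdot 16}{3 + 7 \cdot 16} - 36674\right) 80995} = \frac{1}{\frac{-24 - 784}{3 + 112} - 36674} \cdot \frac{1}{80995} = \frac{1}{\frac{-24 - 784}{115} - 36674} \cdot \frac{1}{80995} = \frac{1}{\frac{1}{115} \left(-808\right) - 36674} \cdot \frac{1}{80995} = \frac{1}{- \frac{808}{115} - 36674} \cdot \frac{1}{80995} = \frac{1}{- \frac{4218318}{115}} \cdot \frac{1}{80995} = \left(- \frac{115}{4218318}\right) \frac{1}{80995} = - \frac{23}{68332533282}$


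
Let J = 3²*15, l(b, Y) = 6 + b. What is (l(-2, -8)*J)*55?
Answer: 29700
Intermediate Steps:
J = 135 (J = 9*15 = 135)
(l(-2, -8)*J)*55 = ((6 - 2)*135)*55 = (4*135)*55 = 540*55 = 29700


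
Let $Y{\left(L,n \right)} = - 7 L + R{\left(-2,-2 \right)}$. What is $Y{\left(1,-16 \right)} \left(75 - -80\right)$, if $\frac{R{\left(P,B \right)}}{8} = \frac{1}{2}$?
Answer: $-465$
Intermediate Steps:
$R{\left(P,B \right)} = 4$ ($R{\left(P,B \right)} = \frac{8}{2} = 8 \cdot \frac{1}{2} = 4$)
$Y{\left(L,n \right)} = 4 - 7 L$ ($Y{\left(L,n \right)} = - 7 L + 4 = 4 - 7 L$)
$Y{\left(1,-16 \right)} \left(75 - -80\right) = \left(4 - 7\right) \left(75 - -80\right) = \left(4 - 7\right) \left(75 + 80\right) = \left(-3\right) 155 = -465$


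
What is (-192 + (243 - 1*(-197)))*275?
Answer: 68200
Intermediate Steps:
(-192 + (243 - 1*(-197)))*275 = (-192 + (243 + 197))*275 = (-192 + 440)*275 = 248*275 = 68200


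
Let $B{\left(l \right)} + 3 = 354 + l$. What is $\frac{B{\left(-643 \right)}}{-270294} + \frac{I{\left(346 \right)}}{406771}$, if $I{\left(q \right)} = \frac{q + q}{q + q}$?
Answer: $\frac{3132827}{2893362123} \approx 0.0010828$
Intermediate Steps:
$I{\left(q \right)} = 1$ ($I{\left(q \right)} = \frac{2 q}{2 q} = 2 q \frac{1}{2 q} = 1$)
$B{\left(l \right)} = 351 + l$ ($B{\left(l \right)} = -3 + \left(354 + l\right) = 351 + l$)
$\frac{B{\left(-643 \right)}}{-270294} + \frac{I{\left(346 \right)}}{406771} = \frac{351 - 643}{-270294} + 1 \cdot \frac{1}{406771} = \left(-292\right) \left(- \frac{1}{270294}\right) + 1 \cdot \frac{1}{406771} = \frac{146}{135147} + \frac{1}{406771} = \frac{3132827}{2893362123}$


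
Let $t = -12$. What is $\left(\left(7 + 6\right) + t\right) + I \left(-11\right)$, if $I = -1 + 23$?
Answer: $-241$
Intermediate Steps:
$I = 22$
$\left(\left(7 + 6\right) + t\right) + I \left(-11\right) = \left(\left(7 + 6\right) - 12\right) + 22 \left(-11\right) = \left(13 - 12\right) - 242 = 1 - 242 = -241$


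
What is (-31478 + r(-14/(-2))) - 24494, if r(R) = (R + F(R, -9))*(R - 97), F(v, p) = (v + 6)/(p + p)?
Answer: -56537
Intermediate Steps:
F(v, p) = (6 + v)/(2*p) (F(v, p) = (6 + v)/((2*p)) = (6 + v)*(1/(2*p)) = (6 + v)/(2*p))
r(R) = (-97 + R)*(-⅓ + 17*R/18) (r(R) = (R + (½)*(6 + R)/(-9))*(R - 97) = (R + (½)*(-⅑)*(6 + R))*(-97 + R) = (R + (-⅓ - R/18))*(-97 + R) = (-⅓ + 17*R/18)*(-97 + R) = (-97 + R)*(-⅓ + 17*R/18))
(-31478 + r(-14/(-2))) - 24494 = (-31478 + (97/3 - (-11585)/(9*(-2)) + 17*(-14/(-2))²/18)) - 24494 = (-31478 + (97/3 - (-11585)*(-1)/(9*2) + 17*(-14*(-½))²/18)) - 24494 = (-31478 + (97/3 - 1655/18*7 + (17/18)*7²)) - 24494 = (-31478 + (97/3 - 11585/18 + (17/18)*49)) - 24494 = (-31478 + (97/3 - 11585/18 + 833/18)) - 24494 = (-31478 - 565) - 24494 = -32043 - 24494 = -56537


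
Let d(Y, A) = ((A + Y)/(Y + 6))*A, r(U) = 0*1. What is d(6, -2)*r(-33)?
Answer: 0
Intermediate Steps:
r(U) = 0
d(Y, A) = A*(A + Y)/(6 + Y) (d(Y, A) = ((A + Y)/(6 + Y))*A = A*(A + Y)/(6 + Y))
d(6, -2)*r(-33) = -2*(-2 + 6)/(6 + 6)*0 = -2*4/12*0 = -2*1/12*4*0 = -2/3*0 = 0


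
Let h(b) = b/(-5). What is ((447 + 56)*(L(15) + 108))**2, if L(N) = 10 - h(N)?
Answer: 3704304769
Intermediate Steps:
h(b) = -b/5 (h(b) = b*(-1/5) = -b/5)
L(N) = 10 + N/5 (L(N) = 10 - (-1)*N/5 = 10 + N/5)
((447 + 56)*(L(15) + 108))**2 = ((447 + 56)*((10 + (1/5)*15) + 108))**2 = (503*((10 + 3) + 108))**2 = (503*(13 + 108))**2 = (503*121)**2 = 60863**2 = 3704304769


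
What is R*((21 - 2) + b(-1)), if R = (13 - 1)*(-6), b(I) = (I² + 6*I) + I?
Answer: -936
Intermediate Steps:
b(I) = I² + 7*I
R = -72 (R = 12*(-6) = -72)
R*((21 - 2) + b(-1)) = -72*((21 - 2) - (7 - 1)) = -72*(19 - 1*6) = -72*(19 - 6) = -72*13 = -936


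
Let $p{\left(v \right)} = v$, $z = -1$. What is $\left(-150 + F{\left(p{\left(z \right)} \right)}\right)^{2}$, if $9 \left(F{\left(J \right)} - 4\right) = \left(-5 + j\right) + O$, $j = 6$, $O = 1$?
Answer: $\frac{1721344}{81} \approx 21251.0$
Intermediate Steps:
$F{\left(J \right)} = \frac{38}{9}$ ($F{\left(J \right)} = 4 + \frac{\left(-5 + 6\right) + 1}{9} = 4 + \frac{1 + 1}{9} = 4 + \frac{1}{9} \cdot 2 = 4 + \frac{2}{9} = \frac{38}{9}$)
$\left(-150 + F{\left(p{\left(z \right)} \right)}\right)^{2} = \left(-150 + \frac{38}{9}\right)^{2} = \left(- \frac{1312}{9}\right)^{2} = \frac{1721344}{81}$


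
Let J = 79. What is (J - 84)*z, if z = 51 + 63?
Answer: -570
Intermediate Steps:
z = 114
(J - 84)*z = (79 - 84)*114 = -5*114 = -570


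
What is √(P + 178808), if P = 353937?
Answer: √532745 ≈ 729.89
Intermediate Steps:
√(P + 178808) = √(353937 + 178808) = √532745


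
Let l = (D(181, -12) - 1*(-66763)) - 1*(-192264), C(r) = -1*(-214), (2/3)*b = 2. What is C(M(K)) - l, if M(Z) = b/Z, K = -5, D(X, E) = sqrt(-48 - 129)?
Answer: -258813 - I*sqrt(177) ≈ -2.5881e+5 - 13.304*I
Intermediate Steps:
b = 3 (b = (3/2)*2 = 3)
D(X, E) = I*sqrt(177) (D(X, E) = sqrt(-177) = I*sqrt(177))
M(Z) = 3/Z
C(r) = 214
l = 259027 + I*sqrt(177) (l = (I*sqrt(177) - 1*(-66763)) - 1*(-192264) = (I*sqrt(177) + 66763) + 192264 = (66763 + I*sqrt(177)) + 192264 = 259027 + I*sqrt(177) ≈ 2.5903e+5 + 13.304*I)
C(M(K)) - l = 214 - (259027 + I*sqrt(177)) = 214 + (-259027 - I*sqrt(177)) = -258813 - I*sqrt(177)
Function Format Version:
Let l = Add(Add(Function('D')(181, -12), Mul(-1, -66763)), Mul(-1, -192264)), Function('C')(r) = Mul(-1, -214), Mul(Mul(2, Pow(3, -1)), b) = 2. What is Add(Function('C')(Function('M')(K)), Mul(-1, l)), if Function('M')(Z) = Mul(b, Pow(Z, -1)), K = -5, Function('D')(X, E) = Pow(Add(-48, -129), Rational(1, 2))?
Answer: Add(-258813, Mul(-1, I, Pow(177, Rational(1, 2)))) ≈ Add(-2.5881e+5, Mul(-13.304, I))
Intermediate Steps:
b = 3 (b = Mul(Rational(3, 2), 2) = 3)
Function('D')(X, E) = Mul(I, Pow(177, Rational(1, 2))) (Function('D')(X, E) = Pow(-177, Rational(1, 2)) = Mul(I, Pow(177, Rational(1, 2))))
Function('M')(Z) = Mul(3, Pow(Z, -1))
Function('C')(r) = 214
l = Add(259027, Mul(I, Pow(177, Rational(1, 2)))) (l = Add(Add(Mul(I, Pow(177, Rational(1, 2))), Mul(-1, -66763)), Mul(-1, -192264)) = Add(Add(Mul(I, Pow(177, Rational(1, 2))), 66763), 192264) = Add(Add(66763, Mul(I, Pow(177, Rational(1, 2)))), 192264) = Add(259027, Mul(I, Pow(177, Rational(1, 2)))) ≈ Add(2.5903e+5, Mul(13.304, I)))
Add(Function('C')(Function('M')(K)), Mul(-1, l)) = Add(214, Mul(-1, Add(259027, Mul(I, Pow(177, Rational(1, 2)))))) = Add(214, Add(-259027, Mul(-1, I, Pow(177, Rational(1, 2))))) = Add(-258813, Mul(-1, I, Pow(177, Rational(1, 2))))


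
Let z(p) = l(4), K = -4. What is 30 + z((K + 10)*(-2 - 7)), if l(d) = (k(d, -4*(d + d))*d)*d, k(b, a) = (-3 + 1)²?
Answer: 94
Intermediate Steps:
k(b, a) = 4 (k(b, a) = (-2)² = 4)
l(d) = 4*d² (l(d) = (4*d)*d = 4*d²)
z(p) = 64 (z(p) = 4*4² = 4*16 = 64)
30 + z((K + 10)*(-2 - 7)) = 30 + 64 = 94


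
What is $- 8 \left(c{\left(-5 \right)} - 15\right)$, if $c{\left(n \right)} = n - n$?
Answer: $120$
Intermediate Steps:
$c{\left(n \right)} = 0$
$- 8 \left(c{\left(-5 \right)} - 15\right) = - 8 \left(0 - 15\right) = \left(-8\right) \left(-15\right) = 120$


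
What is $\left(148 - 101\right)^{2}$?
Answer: $2209$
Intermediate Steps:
$\left(148 - 101\right)^{2} = 47^{2} = 2209$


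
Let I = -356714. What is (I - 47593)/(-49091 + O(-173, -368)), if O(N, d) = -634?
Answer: 44923/5525 ≈ 8.1309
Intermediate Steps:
(I - 47593)/(-49091 + O(-173, -368)) = (-356714 - 47593)/(-49091 - 634) = -404307/(-49725) = -404307*(-1/49725) = 44923/5525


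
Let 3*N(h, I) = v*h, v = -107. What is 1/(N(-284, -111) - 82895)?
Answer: -3/218297 ≈ -1.3743e-5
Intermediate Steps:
N(h, I) = -107*h/3 (N(h, I) = (-107*h)/3 = -107*h/3)
1/(N(-284, -111) - 82895) = 1/(-107/3*(-284) - 82895) = 1/(30388/3 - 82895) = 1/(-218297/3) = -3/218297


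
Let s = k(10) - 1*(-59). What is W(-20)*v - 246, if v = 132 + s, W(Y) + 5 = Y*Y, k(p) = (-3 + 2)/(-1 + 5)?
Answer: 300401/4 ≈ 75100.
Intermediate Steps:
k(p) = -¼ (k(p) = -1/4 = -1*¼ = -¼)
s = 235/4 (s = -¼ - 1*(-59) = -¼ + 59 = 235/4 ≈ 58.750)
W(Y) = -5 + Y² (W(Y) = -5 + Y*Y = -5 + Y²)
v = 763/4 (v = 132 + 235/4 = 763/4 ≈ 190.75)
W(-20)*v - 246 = (-5 + (-20)²)*(763/4) - 246 = (-5 + 400)*(763/4) - 246 = 395*(763/4) - 246 = 301385/4 - 246 = 300401/4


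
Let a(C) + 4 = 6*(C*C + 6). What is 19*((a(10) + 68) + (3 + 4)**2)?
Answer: 14231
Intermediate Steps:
a(C) = 32 + 6*C**2 (a(C) = -4 + 6*(C*C + 6) = -4 + 6*(C**2 + 6) = -4 + 6*(6 + C**2) = -4 + (36 + 6*C**2) = 32 + 6*C**2)
19*((a(10) + 68) + (3 + 4)**2) = 19*(((32 + 6*10**2) + 68) + (3 + 4)**2) = 19*(((32 + 6*100) + 68) + 7**2) = 19*(((32 + 600) + 68) + 49) = 19*((632 + 68) + 49) = 19*(700 + 49) = 19*749 = 14231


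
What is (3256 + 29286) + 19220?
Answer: 51762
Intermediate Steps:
(3256 + 29286) + 19220 = 32542 + 19220 = 51762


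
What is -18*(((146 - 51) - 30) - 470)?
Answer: 7290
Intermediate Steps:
-18*(((146 - 51) - 30) - 470) = -18*((95 - 30) - 470) = -18*(65 - 470) = -18*(-405) = 7290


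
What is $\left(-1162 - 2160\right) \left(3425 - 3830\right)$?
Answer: $1345410$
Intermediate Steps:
$\left(-1162 - 2160\right) \left(3425 - 3830\right) = \left(-3322\right) \left(-405\right) = 1345410$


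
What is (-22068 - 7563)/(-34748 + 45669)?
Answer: -29631/10921 ≈ -2.7132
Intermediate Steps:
(-22068 - 7563)/(-34748 + 45669) = -29631/10921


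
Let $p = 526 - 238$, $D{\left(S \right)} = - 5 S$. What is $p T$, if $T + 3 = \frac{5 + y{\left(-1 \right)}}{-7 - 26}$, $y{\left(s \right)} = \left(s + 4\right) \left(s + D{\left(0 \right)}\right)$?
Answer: $- \frac{9696}{11} \approx -881.45$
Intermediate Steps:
$y{\left(s \right)} = s \left(4 + s\right)$ ($y{\left(s \right)} = \left(s + 4\right) \left(s - 0\right) = \left(4 + s\right) \left(s + 0\right) = \left(4 + s\right) s = s \left(4 + s\right)$)
$p = 288$
$T = - \frac{101}{33}$ ($T = -3 + \frac{5 - \left(4 - 1\right)}{-7 - 26} = -3 + \frac{5 - 3}{-33} = -3 + \left(5 - 3\right) \left(- \frac{1}{33}\right) = -3 + 2 \left(- \frac{1}{33}\right) = -3 - \frac{2}{33} = - \frac{101}{33} \approx -3.0606$)
$p T = 288 \left(- \frac{101}{33}\right) = - \frac{9696}{11}$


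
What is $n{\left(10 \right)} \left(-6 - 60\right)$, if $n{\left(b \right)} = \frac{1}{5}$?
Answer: $- \frac{66}{5} \approx -13.2$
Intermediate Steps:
$n{\left(b \right)} = \frac{1}{5}$
$n{\left(10 \right)} \left(-6 - 60\right) = \frac{-6 - 60}{5} = \frac{1}{5} \left(-66\right) = - \frac{66}{5}$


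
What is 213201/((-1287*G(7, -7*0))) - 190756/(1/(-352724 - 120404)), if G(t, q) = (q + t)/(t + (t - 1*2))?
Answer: 90342256488500/1001 ≈ 9.0252e+10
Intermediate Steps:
G(t, q) = (q + t)/(-2 + 2*t) (G(t, q) = (q + t)/(t + (t - 2)) = (q + t)/(t + (-2 + t)) = (q + t)/(-2 + 2*t))
213201/((-1287*G(7, -7*0))) - 190756/(1/(-352724 - 120404)) = 213201/((-1287*(-7*0 + 7)/(2*(-1 + 7)))) - 190756/(1/(-352724 - 120404)) = 213201/((-1287*(0 + 7)/(2*6))) - 190756/(1/(-473128)) = 213201/((-1287*7/(2*6))) - 190756/(-1/473128) = 213201/((-1287*7/12)) - 190756*(-473128) = 213201/(-3003/4) + 90252004768 = 213201*(-4/3003) + 90252004768 = -284268/1001 + 90252004768 = 90342256488500/1001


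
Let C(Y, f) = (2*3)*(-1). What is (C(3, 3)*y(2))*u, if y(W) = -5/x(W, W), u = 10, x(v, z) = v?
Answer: 150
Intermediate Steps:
C(Y, f) = -6 (C(Y, f) = 6*(-1) = -6)
y(W) = -5/W
(C(3, 3)*y(2))*u = -(-30)/2*10 = -6*(-5/2)*10 = 15*10 = 150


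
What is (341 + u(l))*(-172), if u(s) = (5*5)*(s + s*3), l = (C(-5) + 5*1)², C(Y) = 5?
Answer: -1778652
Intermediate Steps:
l = 100 (l = (5 + 5*1)² = (5 + 5)² = 10² = 100)
u(s) = 100*s (u(s) = 25*(s + 3*s) = 25*(4*s) = 100*s)
(341 + u(l))*(-172) = (341 + 100*100)*(-172) = (341 + 10000)*(-172) = 10341*(-172) = -1778652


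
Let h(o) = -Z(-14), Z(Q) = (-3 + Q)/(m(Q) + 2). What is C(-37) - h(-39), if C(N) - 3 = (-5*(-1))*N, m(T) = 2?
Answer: -745/4 ≈ -186.25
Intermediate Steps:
C(N) = 3 + 5*N (C(N) = 3 + (-5*(-1))*N = 3 + 5*N)
Z(Q) = -¾ + Q/4 (Z(Q) = (-3 + Q)/(2 + 2) = (-3 + Q)/4 = (-3 + Q)*(¼) = -¾ + Q/4)
h(o) = 17/4 (h(o) = -(-¾ + (¼)*(-14)) = -(-¾ - 7/2) = -1*(-17/4) = 17/4)
C(-37) - h(-39) = (3 + 5*(-37)) - 1*17/4 = (3 - 185) - 17/4 = -182 - 17/4 = -745/4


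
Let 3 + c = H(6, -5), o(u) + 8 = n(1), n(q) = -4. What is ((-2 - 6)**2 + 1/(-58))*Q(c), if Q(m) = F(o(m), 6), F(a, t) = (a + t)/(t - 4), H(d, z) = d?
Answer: -11133/58 ≈ -191.95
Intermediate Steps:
o(u) = -12 (o(u) = -8 - 4 = -12)
c = 3 (c = -3 + 6 = 3)
F(a, t) = (a + t)/(-4 + t)
Q(m) = -3 (Q(m) = (-12 + 6)/(-4 + 6) = -6/2 = (1/2)*(-6) = -3)
((-2 - 6)**2 + 1/(-58))*Q(c) = ((-2 - 6)**2 + 1/(-58))*(-3) = ((-8)**2 - 1/58)*(-3) = (64 - 1/58)*(-3) = (3711/58)*(-3) = -11133/58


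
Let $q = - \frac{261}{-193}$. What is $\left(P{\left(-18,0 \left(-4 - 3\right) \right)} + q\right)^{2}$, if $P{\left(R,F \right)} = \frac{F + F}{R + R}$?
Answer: $\frac{68121}{37249} \approx 1.8288$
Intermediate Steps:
$q = \frac{261}{193}$ ($q = \left(-261\right) \left(- \frac{1}{193}\right) = \frac{261}{193} \approx 1.3523$)
$P{\left(R,F \right)} = \frac{F}{R}$ ($P{\left(R,F \right)} = \frac{2 F}{2 R} = 2 F \frac{1}{2 R} = \frac{F}{R}$)
$\left(P{\left(-18,0 \left(-4 - 3\right) \right)} + q\right)^{2} = \left(\frac{0 \left(-4 - 3\right)}{-18} + \frac{261}{193}\right)^{2} = \left(0 \left(-4 - 3\right) \left(- \frac{1}{18}\right) + \frac{261}{193}\right)^{2} = \left(0 \left(-7\right) \left(- \frac{1}{18}\right) + \frac{261}{193}\right)^{2} = \left(0 \left(- \frac{1}{18}\right) + \frac{261}{193}\right)^{2} = \left(0 + \frac{261}{193}\right)^{2} = \left(\frac{261}{193}\right)^{2} = \frac{68121}{37249}$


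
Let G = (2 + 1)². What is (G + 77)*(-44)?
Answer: -3784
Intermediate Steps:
G = 9 (G = 3² = 9)
(G + 77)*(-44) = (9 + 77)*(-44) = 86*(-44) = -3784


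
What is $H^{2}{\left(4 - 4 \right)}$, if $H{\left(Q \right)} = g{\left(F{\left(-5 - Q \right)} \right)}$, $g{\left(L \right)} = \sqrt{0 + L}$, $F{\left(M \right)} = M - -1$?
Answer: $-4$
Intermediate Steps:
$F{\left(M \right)} = 1 + M$ ($F{\left(M \right)} = M + 1 = 1 + M$)
$g{\left(L \right)} = \sqrt{L}$
$H{\left(Q \right)} = \sqrt{-4 - Q}$ ($H{\left(Q \right)} = \sqrt{1 - \left(5 + Q\right)} = \sqrt{-4 - Q}$)
$H^{2}{\left(4 - 4 \right)} = \left(\sqrt{-4 - \left(4 - 4\right)}\right)^{2} = \left(\sqrt{-4 - 0}\right)^{2} = \left(\sqrt{-4 + 0}\right)^{2} = \left(\sqrt{-4}\right)^{2} = \left(2 i\right)^{2} = -4$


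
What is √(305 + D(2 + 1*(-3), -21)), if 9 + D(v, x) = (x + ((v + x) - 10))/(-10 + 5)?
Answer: √7665/5 ≈ 17.510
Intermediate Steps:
D(v, x) = -7 - 2*x/5 - v/5 (D(v, x) = -9 + (x + ((v + x) - 10))/(-10 + 5) = -9 + (x + (-10 + v + x))/(-5) = -9 + (-10 + v + 2*x)*(-⅕) = -9 + (2 - 2*x/5 - v/5) = -7 - 2*x/5 - v/5)
√(305 + D(2 + 1*(-3), -21)) = √(305 + (-7 - ⅖*(-21) - (2 + 1*(-3))/5)) = √(305 + (-7 + 42/5 - (2 - 3)/5)) = √(305 + (-7 + 42/5 - ⅕*(-1))) = √(305 + (-7 + 42/5 + ⅕)) = √(305 + 8/5) = √(1533/5) = √7665/5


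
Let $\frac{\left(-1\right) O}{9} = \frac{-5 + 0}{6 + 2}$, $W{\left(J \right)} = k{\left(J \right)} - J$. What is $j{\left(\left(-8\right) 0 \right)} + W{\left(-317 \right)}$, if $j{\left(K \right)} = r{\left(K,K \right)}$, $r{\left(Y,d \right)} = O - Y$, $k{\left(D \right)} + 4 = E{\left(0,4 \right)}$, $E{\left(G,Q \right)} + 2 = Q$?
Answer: $\frac{2565}{8} \approx 320.63$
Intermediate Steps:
$E{\left(G,Q \right)} = -2 + Q$
$k{\left(D \right)} = -2$ ($k{\left(D \right)} = -4 + \left(-2 + 4\right) = -4 + 2 = -2$)
$W{\left(J \right)} = -2 - J$
$O = \frac{45}{8}$ ($O = - 9 \frac{-5 + 0}{6 + 2} = - 9 \left(- \frac{5}{8}\right) = - 9 \left(\left(-5\right) \frac{1}{8}\right) = \left(-9\right) \left(- \frac{5}{8}\right) = \frac{45}{8} \approx 5.625$)
$r{\left(Y,d \right)} = \frac{45}{8} - Y$
$j{\left(K \right)} = \frac{45}{8} - K$
$j{\left(\left(-8\right) 0 \right)} + W{\left(-317 \right)} = \left(\frac{45}{8} - \left(-8\right) 0\right) - -315 = \left(\frac{45}{8} - 0\right) + \left(-2 + 317\right) = \left(\frac{45}{8} + 0\right) + 315 = \frac{45}{8} + 315 = \frac{2565}{8}$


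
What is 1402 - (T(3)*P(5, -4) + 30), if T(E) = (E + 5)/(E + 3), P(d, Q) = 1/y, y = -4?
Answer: 4117/3 ≈ 1372.3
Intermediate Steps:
P(d, Q) = -¼ (P(d, Q) = 1/(-4) = -¼)
T(E) = (5 + E)/(3 + E)
1402 - (T(3)*P(5, -4) + 30) = 1402 - (((5 + 3)/(3 + 3))*(-¼) + 30) = 1402 - ((8/6)*(-¼) + 30) = 1402 - (((⅙)*8)*(-¼) + 30) = 1402 - ((4/3)*(-¼) + 30) = 1402 - (-⅓ + 30) = 1402 - 1*89/3 = 1402 - 89/3 = 4117/3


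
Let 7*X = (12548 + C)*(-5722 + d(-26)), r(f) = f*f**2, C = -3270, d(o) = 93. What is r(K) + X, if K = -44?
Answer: -52822150/7 ≈ -7.5460e+6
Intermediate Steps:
r(f) = f**3
X = -52225862/7 (X = ((12548 - 3270)*(-5722 + 93))/7 = (9278*(-5629))/7 = (1/7)*(-52225862) = -52225862/7 ≈ -7.4608e+6)
r(K) + X = (-44)**3 - 52225862/7 = -85184 - 52225862/7 = -52822150/7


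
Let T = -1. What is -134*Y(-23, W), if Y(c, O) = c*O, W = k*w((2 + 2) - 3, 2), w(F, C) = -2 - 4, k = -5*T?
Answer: -92460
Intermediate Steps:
k = 5 (k = -5*(-1) = 5)
w(F, C) = -6
W = -30 (W = 5*(-6) = -30)
Y(c, O) = O*c
-134*Y(-23, W) = -(-4020)*(-23) = -134*690 = -92460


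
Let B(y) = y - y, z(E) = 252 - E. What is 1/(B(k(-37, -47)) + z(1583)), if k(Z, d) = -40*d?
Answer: -1/1331 ≈ -0.00075131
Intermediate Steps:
B(y) = 0
1/(B(k(-37, -47)) + z(1583)) = 1/(0 + (252 - 1*1583)) = 1/(0 + (252 - 1583)) = 1/(0 - 1331) = 1/(-1331) = -1/1331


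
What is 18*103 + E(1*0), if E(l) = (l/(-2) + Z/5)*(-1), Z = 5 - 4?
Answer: 9269/5 ≈ 1853.8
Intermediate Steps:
Z = 1
E(l) = -⅕ + l/2 (E(l) = (l/(-2) + 1/5)*(-1) = (l*(-½) + 1*(⅕))*(-1) = (-l/2 + ⅕)*(-1) = (⅕ - l/2)*(-1) = -⅕ + l/2)
18*103 + E(1*0) = 18*103 + (-⅕ + (1*0)/2) = 1854 + (-⅕ + (½)*0) = 1854 + (-⅕ + 0) = 1854 - ⅕ = 9269/5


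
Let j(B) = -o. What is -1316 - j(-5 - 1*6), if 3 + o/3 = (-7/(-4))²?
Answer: -21053/16 ≈ -1315.8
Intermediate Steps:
o = 3/16 (o = -9 + 3*(-7/(-4))² = -9 + 3*(-7*(-¼))² = -9 + 3*(7/4)² = -9 + 3*(49/16) = -9 + 147/16 = 3/16 ≈ 0.18750)
j(B) = -3/16 (j(B) = -1*3/16 = -3/16)
-1316 - j(-5 - 1*6) = -1316 - 1*(-3/16) = -1316 + 3/16 = -21053/16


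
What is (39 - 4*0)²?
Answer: 1521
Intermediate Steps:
(39 - 4*0)² = (39 + 0)² = 39² = 1521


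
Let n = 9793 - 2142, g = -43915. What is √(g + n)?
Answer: 2*I*√9066 ≈ 190.43*I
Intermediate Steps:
n = 7651
√(g + n) = √(-43915 + 7651) = √(-36264) = 2*I*√9066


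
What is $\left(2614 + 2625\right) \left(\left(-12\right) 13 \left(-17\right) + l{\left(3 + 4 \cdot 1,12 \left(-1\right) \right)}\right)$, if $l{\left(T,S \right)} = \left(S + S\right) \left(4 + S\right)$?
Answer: $14899716$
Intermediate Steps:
$l{\left(T,S \right)} = 2 S \left(4 + S\right)$
$\left(2614 + 2625\right) \left(\left(-12\right) 13 \left(-17\right) + l{\left(3 + 4 \cdot 1,12 \left(-1\right) \right)}\right) = \left(2614 + 2625\right) \left(\left(-12\right) 13 \left(-17\right) + 2 \cdot 12 \left(-1\right) \left(4 + 12 \left(-1\right)\right)\right) = 5239 \left(\left(-156\right) \left(-17\right) + 2 \left(-12\right) \left(4 - 12\right)\right) = 5239 \left(2652 + 2 \left(-12\right) \left(-8\right)\right) = 5239 \left(2652 + 192\right) = 5239 \cdot 2844 = 14899716$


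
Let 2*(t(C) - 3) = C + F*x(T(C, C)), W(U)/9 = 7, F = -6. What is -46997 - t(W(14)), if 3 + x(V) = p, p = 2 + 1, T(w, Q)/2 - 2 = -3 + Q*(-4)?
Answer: -94063/2 ≈ -47032.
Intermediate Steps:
W(U) = 63 (W(U) = 9*7 = 63)
T(w, Q) = -2 - 8*Q (T(w, Q) = 4 + 2*(-3 + Q*(-4)) = 4 + 2*(-3 - 4*Q) = 4 + (-6 - 8*Q) = -2 - 8*Q)
p = 3
x(V) = 0 (x(V) = -3 + 3 = 0)
t(C) = 3 + C/2 (t(C) = 3 + (C - 6*0)/2 = 3 + (C + 0)/2 = 3 + C/2)
-46997 - t(W(14)) = -46997 - (3 + (½)*63) = -46997 - (3 + 63/2) = -46997 - 1*69/2 = -46997 - 69/2 = -94063/2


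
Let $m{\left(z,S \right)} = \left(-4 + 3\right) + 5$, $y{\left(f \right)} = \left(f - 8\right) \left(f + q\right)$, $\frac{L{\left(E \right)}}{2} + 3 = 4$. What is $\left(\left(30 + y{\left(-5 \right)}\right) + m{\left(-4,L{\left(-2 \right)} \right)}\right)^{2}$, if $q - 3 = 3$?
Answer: $441$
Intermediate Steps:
$q = 6$ ($q = 3 + 3 = 6$)
$L{\left(E \right)} = 2$ ($L{\left(E \right)} = -6 + 2 \cdot 4 = -6 + 8 = 2$)
$y{\left(f \right)} = \left(-8 + f\right) \left(6 + f\right)$ ($y{\left(f \right)} = \left(f - 8\right) \left(f + 6\right) = \left(-8 + f\right) \left(6 + f\right)$)
$m{\left(z,S \right)} = 4$ ($m{\left(z,S \right)} = -1 + 5 = 4$)
$\left(\left(30 + y{\left(-5 \right)}\right) + m{\left(-4,L{\left(-2 \right)} \right)}\right)^{2} = \left(\left(30 - \left(38 - 25\right)\right) + 4\right)^{2} = \left(\left(30 + \left(-48 + 25 + 10\right)\right) + 4\right)^{2} = \left(\left(30 - 13\right) + 4\right)^{2} = \left(17 + 4\right)^{2} = 21^{2} = 441$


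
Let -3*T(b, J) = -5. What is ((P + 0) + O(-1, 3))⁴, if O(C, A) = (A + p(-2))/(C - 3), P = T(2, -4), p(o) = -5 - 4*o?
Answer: 1/1296 ≈ 0.00077160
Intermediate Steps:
T(b, J) = 5/3 (T(b, J) = -⅓*(-5) = 5/3)
P = 5/3 ≈ 1.6667
O(C, A) = (3 + A)/(-3 + C) (O(C, A) = (A + (-5 - 4*(-2)))/(C - 3) = (A + (-5 + 8))/(-3 + C) = (A + 3)/(-3 + C) = (3 + A)/(-3 + C))
((P + 0) + O(-1, 3))⁴ = ((5/3 + 0) + (3 + 3)/(-3 - 1))⁴ = (5/3 + 6/(-4))⁴ = (5/3 - ¼*6)⁴ = (5/3 - 3/2)⁴ = (⅙)⁴ = 1/1296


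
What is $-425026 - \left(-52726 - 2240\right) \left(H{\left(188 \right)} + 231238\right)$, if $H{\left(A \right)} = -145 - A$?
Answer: $12691499204$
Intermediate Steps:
$-425026 - \left(-52726 - 2240\right) \left(H{\left(188 \right)} + 231238\right) = -425026 - \left(-52726 - 2240\right) \left(\left(-145 - 188\right) + 231238\right) = -425026 - - 54966 \left(\left(-145 - 188\right) + 231238\right) = -425026 - - 54966 \left(-333 + 231238\right) = -425026 - \left(-54966\right) 230905 = -425026 - -12691924230 = -425026 + 12691924230 = 12691499204$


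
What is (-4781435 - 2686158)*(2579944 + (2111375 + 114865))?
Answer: -35890625995112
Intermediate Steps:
(-4781435 - 2686158)*(2579944 + (2111375 + 114865)) = -7467593*(2579944 + 2226240) = -7467593*4806184 = -35890625995112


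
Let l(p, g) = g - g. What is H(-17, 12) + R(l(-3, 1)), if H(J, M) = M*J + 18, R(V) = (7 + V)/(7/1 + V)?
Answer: -185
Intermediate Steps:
l(p, g) = 0
R(V) = 1 (R(V) = (7 + V)/(7*1 + V) = (7 + V)/(7 + V) = 1)
H(J, M) = 18 + J*M (H(J, M) = J*M + 18 = 18 + J*M)
H(-17, 12) + R(l(-3, 1)) = (18 - 17*12) + 1 = (18 - 204) + 1 = -186 + 1 = -185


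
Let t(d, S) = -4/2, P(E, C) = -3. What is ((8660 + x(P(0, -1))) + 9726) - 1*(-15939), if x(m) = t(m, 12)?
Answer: 34323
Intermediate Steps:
t(d, S) = -2 (t(d, S) = -4*½ = -2)
x(m) = -2
((8660 + x(P(0, -1))) + 9726) - 1*(-15939) = ((8660 - 2) + 9726) - 1*(-15939) = (8658 + 9726) + 15939 = 18384 + 15939 = 34323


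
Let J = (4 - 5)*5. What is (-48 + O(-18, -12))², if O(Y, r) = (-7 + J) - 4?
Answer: 4096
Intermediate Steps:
J = -5 (J = -1*5 = -5)
O(Y, r) = -16 (O(Y, r) = (-7 - 5) - 4 = -12 - 4 = -16)
(-48 + O(-18, -12))² = (-48 - 16)² = (-64)² = 4096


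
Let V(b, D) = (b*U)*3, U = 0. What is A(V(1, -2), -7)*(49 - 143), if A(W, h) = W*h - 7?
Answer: 658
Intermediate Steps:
V(b, D) = 0 (V(b, D) = (b*0)*3 = 0*3 = 0)
A(W, h) = -7 + W*h
A(V(1, -2), -7)*(49 - 143) = (-7 + 0*(-7))*(49 - 143) = (-7 + 0)*(-94) = -7*(-94) = 658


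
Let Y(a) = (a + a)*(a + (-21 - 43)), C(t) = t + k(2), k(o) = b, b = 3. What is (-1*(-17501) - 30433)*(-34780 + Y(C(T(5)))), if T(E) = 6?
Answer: 462577640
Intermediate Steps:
k(o) = 3
C(t) = 3 + t (C(t) = t + 3 = 3 + t)
Y(a) = 2*a*(-64 + a) (Y(a) = (2*a)*(a - 64) = (2*a)*(-64 + a) = 2*a*(-64 + a))
(-1*(-17501) - 30433)*(-34780 + Y(C(T(5)))) = (-1*(-17501) - 30433)*(-34780 + 2*(3 + 6)*(-64 + (3 + 6))) = (17501 - 30433)*(-34780 + 2*9*(-64 + 9)) = -12932*(-34780 + 2*9*(-55)) = -12932*(-34780 - 990) = -12932*(-35770) = 462577640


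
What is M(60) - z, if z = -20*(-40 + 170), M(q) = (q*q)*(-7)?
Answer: -22600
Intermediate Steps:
M(q) = -7*q² (M(q) = q²*(-7) = -7*q²)
z = -2600 (z = -20*130 = -2600)
M(60) - z = -7*60² - 1*(-2600) = -7*3600 + 2600 = -25200 + 2600 = -22600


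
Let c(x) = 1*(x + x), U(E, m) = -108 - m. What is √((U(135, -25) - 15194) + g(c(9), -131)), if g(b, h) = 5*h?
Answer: 2*I*√3983 ≈ 126.22*I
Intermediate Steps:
c(x) = 2*x (c(x) = 1*(2*x) = 2*x)
√((U(135, -25) - 15194) + g(c(9), -131)) = √(((-108 - 1*(-25)) - 15194) + 5*(-131)) = √(((-108 + 25) - 15194) - 655) = √((-83 - 15194) - 655) = √(-15277 - 655) = √(-15932) = 2*I*√3983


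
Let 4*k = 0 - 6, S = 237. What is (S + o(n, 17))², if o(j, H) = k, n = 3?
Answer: 221841/4 ≈ 55460.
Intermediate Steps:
k = -3/2 (k = (0 - 6)/4 = (¼)*(-6) = -3/2 ≈ -1.5000)
o(j, H) = -3/2
(S + o(n, 17))² = (237 - 3/2)² = (471/2)² = 221841/4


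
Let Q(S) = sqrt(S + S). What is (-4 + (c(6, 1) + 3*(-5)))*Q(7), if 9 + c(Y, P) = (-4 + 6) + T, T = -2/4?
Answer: -53*sqrt(14)/2 ≈ -99.154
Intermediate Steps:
T = -1/2 (T = -2*1/4 = -1/2 ≈ -0.50000)
Q(S) = sqrt(2)*sqrt(S) (Q(S) = sqrt(2*S) = sqrt(2)*sqrt(S))
c(Y, P) = -15/2 (c(Y, P) = -9 + ((-4 + 6) - 1/2) = -9 + (2 - 1/2) = -9 + 3/2 = -15/2)
(-4 + (c(6, 1) + 3*(-5)))*Q(7) = (-4 + (-15/2 + 3*(-5)))*(sqrt(2)*sqrt(7)) = (-4 + (-15/2 - 15))*sqrt(14) = (-4 - 45/2)*sqrt(14) = -53*sqrt(14)/2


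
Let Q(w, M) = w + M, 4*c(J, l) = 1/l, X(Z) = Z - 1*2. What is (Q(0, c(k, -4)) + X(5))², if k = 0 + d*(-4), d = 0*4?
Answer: 2209/256 ≈ 8.6289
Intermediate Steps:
X(Z) = -2 + Z (X(Z) = Z - 2 = -2 + Z)
d = 0
k = 0 (k = 0 + 0*(-4) = 0 + 0 = 0)
c(J, l) = 1/(4*l)
Q(w, M) = M + w
(Q(0, c(k, -4)) + X(5))² = (((¼)/(-4) + 0) + (-2 + 5))² = (((¼)*(-¼) + 0) + 3)² = ((-1/16 + 0) + 3)² = (-1/16 + 3)² = (47/16)² = 2209/256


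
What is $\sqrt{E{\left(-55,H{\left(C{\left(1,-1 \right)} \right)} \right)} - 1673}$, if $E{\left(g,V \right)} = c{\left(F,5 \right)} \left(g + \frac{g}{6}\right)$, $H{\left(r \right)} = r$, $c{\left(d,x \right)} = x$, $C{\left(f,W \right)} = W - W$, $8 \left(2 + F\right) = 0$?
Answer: $\frac{i \sqrt{71778}}{6} \approx 44.652 i$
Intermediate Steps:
$F = -2$ ($F = -2 + \frac{1}{8} \cdot 0 = -2 + 0 = -2$)
$C{\left(f,W \right)} = 0$
$E{\left(g,V \right)} = \frac{35 g}{6}$ ($E{\left(g,V \right)} = 5 \left(g + \frac{g}{6}\right) = 5 \frac{7 g}{6} = \frac{35 g}{6}$)
$\sqrt{E{\left(-55,H{\left(C{\left(1,-1 \right)} \right)} \right)} - 1673} = \sqrt{\frac{35}{6} \left(-55\right) - 1673} = \sqrt{- \frac{1925}{6} - 1673} = \sqrt{- \frac{11963}{6}} = \frac{i \sqrt{71778}}{6}$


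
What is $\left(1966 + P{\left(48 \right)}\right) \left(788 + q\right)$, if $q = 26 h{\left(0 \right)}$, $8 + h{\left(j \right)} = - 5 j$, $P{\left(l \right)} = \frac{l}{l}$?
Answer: $1140860$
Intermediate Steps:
$P{\left(l \right)} = 1$
$h{\left(j \right)} = -8 - 5 j$
$q = -208$ ($q = 26 \left(-8 - 0\right) = 26 \left(-8 + 0\right) = 26 \left(-8\right) = -208$)
$\left(1966 + P{\left(48 \right)}\right) \left(788 + q\right) = \left(1966 + 1\right) \left(788 - 208\right) = 1967 \cdot 580 = 1140860$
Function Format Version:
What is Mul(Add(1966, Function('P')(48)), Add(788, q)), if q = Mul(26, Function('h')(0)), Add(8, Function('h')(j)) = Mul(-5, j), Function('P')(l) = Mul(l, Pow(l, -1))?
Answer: 1140860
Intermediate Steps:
Function('P')(l) = 1
Function('h')(j) = Add(-8, Mul(-5, j))
q = -208 (q = Mul(26, Add(-8, Mul(-5, 0))) = Mul(26, Add(-8, 0)) = Mul(26, -8) = -208)
Mul(Add(1966, Function('P')(48)), Add(788, q)) = Mul(Add(1966, 1), Add(788, -208)) = Mul(1967, 580) = 1140860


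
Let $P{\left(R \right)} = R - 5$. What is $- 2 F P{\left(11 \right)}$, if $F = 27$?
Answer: $-324$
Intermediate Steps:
$P{\left(R \right)} = -5 + R$ ($P{\left(R \right)} = R - 5 = -5 + R$)
$- 2 F P{\left(11 \right)} = \left(-2\right) 27 \left(-5 + 11\right) = \left(-54\right) 6 = -324$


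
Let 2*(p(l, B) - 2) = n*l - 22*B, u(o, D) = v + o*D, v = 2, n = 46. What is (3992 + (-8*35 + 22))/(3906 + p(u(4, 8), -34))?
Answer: 1867/2532 ≈ 0.73736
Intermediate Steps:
u(o, D) = 2 + D*o (u(o, D) = 2 + o*D = 2 + D*o)
p(l, B) = 2 - 11*B + 23*l (p(l, B) = 2 + (46*l - 22*B)/2 = 2 + (-22*B + 46*l)/2 = 2 + (-11*B + 23*l) = 2 - 11*B + 23*l)
(3992 + (-8*35 + 22))/(3906 + p(u(4, 8), -34)) = (3992 + (-8*35 + 22))/(3906 + (2 - 11*(-34) + 23*(2 + 8*4))) = (3992 + (-280 + 22))/(3906 + (2 + 374 + 23*(2 + 32))) = (3992 - 258)/(3906 + (2 + 374 + 23*34)) = 3734/(3906 + (2 + 374 + 782)) = 3734/(3906 + 1158) = 3734/5064 = 3734*(1/5064) = 1867/2532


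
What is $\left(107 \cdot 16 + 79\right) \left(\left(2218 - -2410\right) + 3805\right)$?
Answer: $15103503$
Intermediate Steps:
$\left(107 \cdot 16 + 79\right) \left(\left(2218 - -2410\right) + 3805\right) = \left(1712 + 79\right) \left(\left(2218 + 2410\right) + 3805\right) = 1791 \left(4628 + 3805\right) = 1791 \cdot 8433 = 15103503$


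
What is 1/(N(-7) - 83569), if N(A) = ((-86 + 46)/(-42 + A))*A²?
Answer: -1/83529 ≈ -1.1972e-5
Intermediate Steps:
N(A) = -40*A²/(-42 + A) (N(A) = (-40/(-42 + A))*A² = -40*A²/(-42 + A))
1/(N(-7) - 83569) = 1/(-40*(-7)²/(-42 - 7) - 83569) = 1/(-40*49/(-49) - 83569) = 1/(-40*49*(-1/49) - 83569) = 1/(40 - 83569) = 1/(-83529) = -1/83529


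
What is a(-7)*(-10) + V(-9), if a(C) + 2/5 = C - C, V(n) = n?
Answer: -5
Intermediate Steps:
a(C) = -⅖ (a(C) = -⅖ + (C - C) = -⅖ + 0 = -⅖)
a(-7)*(-10) + V(-9) = -⅖*(-10) - 9 = 4 - 9 = -5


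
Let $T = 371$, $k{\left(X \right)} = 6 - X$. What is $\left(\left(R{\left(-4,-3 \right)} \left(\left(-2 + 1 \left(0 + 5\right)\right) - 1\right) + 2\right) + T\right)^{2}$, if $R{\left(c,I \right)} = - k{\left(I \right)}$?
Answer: $126025$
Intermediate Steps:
$R{\left(c,I \right)} = -6 + I$ ($R{\left(c,I \right)} = - (6 - I) = -6 + I$)
$\left(\left(R{\left(-4,-3 \right)} \left(\left(-2 + 1 \left(0 + 5\right)\right) - 1\right) + 2\right) + T\right)^{2} = \left(\left(\left(-6 - 3\right) \left(\left(-2 + 1 \left(0 + 5\right)\right) - 1\right) + 2\right) + 371\right)^{2} = \left(\left(- 9 \left(\left(-2 + 1 \cdot 5\right) - 1\right) + 2\right) + 371\right)^{2} = \left(\left(- 9 \left(\left(-2 + 5\right) - 1\right) + 2\right) + 371\right)^{2} = \left(\left(- 9 \left(3 - 1\right) + 2\right) + 371\right)^{2} = \left(\left(\left(-9\right) 2 + 2\right) + 371\right)^{2} = \left(\left(-18 + 2\right) + 371\right)^{2} = \left(-16 + 371\right)^{2} = 355^{2} = 126025$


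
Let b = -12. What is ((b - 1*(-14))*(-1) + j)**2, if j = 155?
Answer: 23409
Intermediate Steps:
((b - 1*(-14))*(-1) + j)**2 = ((-12 - 1*(-14))*(-1) + 155)**2 = ((-12 + 14)*(-1) + 155)**2 = (2*(-1) + 155)**2 = (-2 + 155)**2 = 153**2 = 23409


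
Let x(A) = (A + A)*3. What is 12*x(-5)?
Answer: -360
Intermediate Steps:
x(A) = 6*A (x(A) = (2*A)*3 = 6*A)
12*x(-5) = 12*(6*(-5)) = 12*(-30) = -360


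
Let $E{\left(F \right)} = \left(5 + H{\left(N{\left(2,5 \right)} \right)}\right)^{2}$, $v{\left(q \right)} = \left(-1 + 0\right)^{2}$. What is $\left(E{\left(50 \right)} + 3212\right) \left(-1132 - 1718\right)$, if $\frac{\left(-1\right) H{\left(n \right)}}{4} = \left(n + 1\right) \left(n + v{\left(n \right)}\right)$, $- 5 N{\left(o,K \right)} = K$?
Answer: $-9225450$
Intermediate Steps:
$v{\left(q \right)} = 1$ ($v{\left(q \right)} = \left(-1\right)^{2} = 1$)
$N{\left(o,K \right)} = - \frac{K}{5}$
$H{\left(n \right)} = - 4 \left(1 + n\right)^{2}$ ($H{\left(n \right)} = - 4 \left(n + 1\right) \left(n + 1\right) = - 4 \left(1 + n\right) \left(1 + n\right) = - 4 \left(1 + n\right)^{2}$)
$E{\left(F \right)} = 25$ ($E{\left(F \right)} = \left(5 - \left(4 + 4 + 8 \left(- \frac{1}{5}\right) 5\right)\right)^{2} = \left(5 - \left(-4 + 4\right)\right)^{2} = \left(5 - 0\right)^{2} = \left(5 + 0\right)^{2} = 5^{2} = 25$)
$\left(E{\left(50 \right)} + 3212\right) \left(-1132 - 1718\right) = \left(25 + 3212\right) \left(-1132 - 1718\right) = 3237 \left(-2850\right) = -9225450$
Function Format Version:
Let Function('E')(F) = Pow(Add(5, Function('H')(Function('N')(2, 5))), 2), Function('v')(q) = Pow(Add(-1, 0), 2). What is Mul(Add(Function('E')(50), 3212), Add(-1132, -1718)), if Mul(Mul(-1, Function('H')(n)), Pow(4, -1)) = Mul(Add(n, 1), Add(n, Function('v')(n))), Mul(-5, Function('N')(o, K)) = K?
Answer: -9225450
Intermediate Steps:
Function('v')(q) = 1 (Function('v')(q) = Pow(-1, 2) = 1)
Function('N')(o, K) = Mul(Rational(-1, 5), K)
Function('H')(n) = Mul(-4, Pow(Add(1, n), 2)) (Function('H')(n) = Mul(-4, Mul(Add(n, 1), Add(n, 1))) = Mul(-4, Mul(Add(1, n), Add(1, n))) = Mul(-4, Pow(Add(1, n), 2)))
Function('E')(F) = 25 (Function('E')(F) = Pow(Add(5, Add(-4, Mul(-8, Mul(Rational(-1, 5), 5)), Mul(-4, Pow(Mul(Rational(-1, 5), 5), 2)))), 2) = Pow(Add(5, Add(-4, Mul(-8, -1), Mul(-4, Pow(-1, 2)))), 2) = Pow(Add(5, Add(-4, 8, Mul(-4, 1))), 2) = Pow(Add(5, Add(-4, 8, -4)), 2) = Pow(Add(5, 0), 2) = Pow(5, 2) = 25)
Mul(Add(Function('E')(50), 3212), Add(-1132, -1718)) = Mul(Add(25, 3212), Add(-1132, -1718)) = Mul(3237, -2850) = -9225450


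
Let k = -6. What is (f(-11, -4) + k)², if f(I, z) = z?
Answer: 100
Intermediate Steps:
(f(-11, -4) + k)² = (-4 - 6)² = (-10)² = 100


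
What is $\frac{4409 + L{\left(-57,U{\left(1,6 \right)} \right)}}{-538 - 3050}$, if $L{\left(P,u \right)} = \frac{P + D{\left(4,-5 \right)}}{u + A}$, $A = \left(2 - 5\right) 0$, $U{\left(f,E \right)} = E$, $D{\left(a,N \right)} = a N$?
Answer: $- \frac{2029}{1656} \approx -1.2252$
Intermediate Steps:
$D{\left(a,N \right)} = N a$
$A = 0$ ($A = \left(-3\right) 0 = 0$)
$L{\left(P,u \right)} = \frac{-20 + P}{u}$ ($L{\left(P,u \right)} = \frac{P - 20}{u + 0} = \frac{P - 20}{u} = \frac{-20 + P}{u}$)
$\frac{4409 + L{\left(-57,U{\left(1,6 \right)} \right)}}{-538 - 3050} = \frac{4409 + \frac{-20 - 57}{6}}{-538 - 3050} = \frac{4409 + \frac{1}{6} \left(-77\right)}{-3588} = \left(4409 - \frac{77}{6}\right) \left(- \frac{1}{3588}\right) = \frac{26377}{6} \left(- \frac{1}{3588}\right) = - \frac{2029}{1656}$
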